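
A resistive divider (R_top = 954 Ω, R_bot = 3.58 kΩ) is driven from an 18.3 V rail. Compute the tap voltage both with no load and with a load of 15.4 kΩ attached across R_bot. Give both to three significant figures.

Open-circuit: V = 18.3 × 3580/(954 + 3580) = 14.4 V.
With the load, R_bot becomes R_bot‖R_L = 2905 Ω, so V = 18.3 × 2905/3859 = 13.8 V.

Unloaded: 14.4 V; loaded: 13.8 V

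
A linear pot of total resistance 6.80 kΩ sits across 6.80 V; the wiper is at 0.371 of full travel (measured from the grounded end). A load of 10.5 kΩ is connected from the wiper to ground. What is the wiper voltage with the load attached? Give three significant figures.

V ≈ 2.19 V

The wiper splits the pot into (1−α)R = 4.277 kΩ above and αR = 2.523 kΩ below.
Lower section ‖ load = 2.034 kΩ.
V_wiper = 6.80 × 2.034/(4.277 + 2.034) = 2.19 V.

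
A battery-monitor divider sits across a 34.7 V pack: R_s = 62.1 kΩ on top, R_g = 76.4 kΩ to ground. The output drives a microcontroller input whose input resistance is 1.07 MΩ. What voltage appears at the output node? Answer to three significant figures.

The load sits in parallel with R_g: R_g‖R_L = (76.4 × 1070) / (76.4 + 1070) = 71.31 kΩ.
V_out = 34.7 × 71.31 / (62.1 + 71.31) = 34.7 × 71.31/133.4 = 18.5 V.
(Unloaded it would have been 19.1 V.)

V_out ≈ 18.5 V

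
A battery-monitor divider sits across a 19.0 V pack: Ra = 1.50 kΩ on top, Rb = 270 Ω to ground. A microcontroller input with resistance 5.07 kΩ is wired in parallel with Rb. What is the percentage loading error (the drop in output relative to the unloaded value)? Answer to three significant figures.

The divider's output (Thévenin) resistance is Ra‖Rb = 228.8 Ω.
Fractional drop under load = R_th/(R_th + R_L) = 228.8 / (228.8 + 5070) = 0.04318.
So the output falls by 4.32 %.

4.32 %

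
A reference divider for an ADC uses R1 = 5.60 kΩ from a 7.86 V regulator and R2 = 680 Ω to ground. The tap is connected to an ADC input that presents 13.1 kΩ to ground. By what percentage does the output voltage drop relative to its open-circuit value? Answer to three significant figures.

The divider's output (Thévenin) resistance is R1‖R2 = 606.4 Ω.
Fractional drop under load = R_th/(R_th + R_L) = 606.4 / (606.4 + 13100) = 0.04424.
So the output falls by 4.42 %.

4.42 %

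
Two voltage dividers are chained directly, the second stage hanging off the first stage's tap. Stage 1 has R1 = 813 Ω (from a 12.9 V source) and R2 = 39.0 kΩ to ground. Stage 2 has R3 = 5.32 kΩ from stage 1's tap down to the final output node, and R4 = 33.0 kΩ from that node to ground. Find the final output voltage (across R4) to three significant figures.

V_out ≈ 10.7 V

Stage 2 presents R3+R4 = 38320 Ω as a load on stage 1's tap.
Stage 1's lower leg becomes R2‖(R3+R4) = 19330 Ω, so V_mid = 12.9 × 19330/20140 = 12.38 V.
Stage 2 is itself unloaded: V_out = V_mid × R4/(R3+R4) = 12.38 × 33000/38320 = 10.7 V.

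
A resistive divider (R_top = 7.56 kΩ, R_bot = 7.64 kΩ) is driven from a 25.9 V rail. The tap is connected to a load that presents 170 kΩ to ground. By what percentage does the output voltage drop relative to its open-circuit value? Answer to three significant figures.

The divider's output (Thévenin) resistance is R_top‖R_bot = 3.800 kΩ.
Fractional drop under load = R_th/(R_th + R_L) = 3.800 / (3.800 + 170) = 0.02186.
So the output falls by 2.19 %.

2.19 %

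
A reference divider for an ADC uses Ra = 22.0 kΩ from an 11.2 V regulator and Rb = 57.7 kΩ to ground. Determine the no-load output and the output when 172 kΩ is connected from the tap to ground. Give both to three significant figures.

Unloaded: 8.11 V; loaded: 7.42 V

Open-circuit: V = 11.2 × 57.7/(22.0 + 57.7) = 8.11 V.
With the load, Rb becomes Rb‖R_L = 43.21 kΩ, so V = 11.2 × 43.21/65.21 = 7.42 V.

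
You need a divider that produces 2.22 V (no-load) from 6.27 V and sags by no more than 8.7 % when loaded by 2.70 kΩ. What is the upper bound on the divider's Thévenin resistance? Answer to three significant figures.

Loading drop = R_th/(R_th + R_L) ≤ 0.0870, so R_th ≤ R_L · ε/(1−ε) = 2.70 kΩ × 0.0870/0.9130 = 257 Ω.
(Any R1, R2 with R2/(R1+R2) = 0.354 and R1‖R2 ≤ 257 Ω will meet the spec.)

R_th ≤ 257 Ω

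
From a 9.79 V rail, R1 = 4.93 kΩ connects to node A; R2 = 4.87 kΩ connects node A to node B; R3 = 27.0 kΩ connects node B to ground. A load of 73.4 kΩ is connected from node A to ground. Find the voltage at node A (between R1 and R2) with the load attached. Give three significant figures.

V ≈ 8.01 V

Below node A the series string R2+R3 = 31.87 kΩ sits in parallel with the 73.4 kΩ load: 22.22 kΩ.
V_A = 9.79 × 22.22/(4.93 + 22.22) = 8.01 V.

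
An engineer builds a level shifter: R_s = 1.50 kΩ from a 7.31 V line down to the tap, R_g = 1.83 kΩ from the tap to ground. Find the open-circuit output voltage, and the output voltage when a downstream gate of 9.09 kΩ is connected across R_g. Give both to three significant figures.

Open-circuit: V = 7.31 × 1.83/(1.50 + 1.83) = 4.02 V.
With the load, R_g becomes R_g‖R_L = 1.523 kΩ, so V = 7.31 × 1.523/3.023 = 3.68 V.

Unloaded: 4.02 V; loaded: 3.68 V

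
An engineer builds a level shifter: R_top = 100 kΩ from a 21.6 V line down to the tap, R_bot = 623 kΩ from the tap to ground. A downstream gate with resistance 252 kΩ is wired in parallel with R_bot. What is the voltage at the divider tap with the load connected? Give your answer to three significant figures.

The load sits in parallel with R_bot: R_bot‖R_L = (623 × 252) / (623 + 252) = 179.4 kΩ.
V_out = 21.6 × 179.4 / (100 + 179.4) = 21.6 × 179.4/279.4 = 13.9 V.

V_out ≈ 13.9 V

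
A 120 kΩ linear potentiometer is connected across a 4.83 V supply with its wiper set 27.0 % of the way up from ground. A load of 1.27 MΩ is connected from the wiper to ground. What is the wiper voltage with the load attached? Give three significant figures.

V ≈ 1.28 V

The wiper splits the pot into (1−α)R = 87.60 kΩ above and αR = 32.40 kΩ below.
Lower section ‖ load = 31.59 kΩ.
V_wiper = 4.83 × 31.59/(87.60 + 31.59) = 1.28 V.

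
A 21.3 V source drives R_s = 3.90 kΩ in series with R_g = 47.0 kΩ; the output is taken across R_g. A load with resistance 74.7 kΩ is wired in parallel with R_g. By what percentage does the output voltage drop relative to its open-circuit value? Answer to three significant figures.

4.60 %

The divider's output (Thévenin) resistance is R_s‖R_g = 3.601 kΩ.
Fractional drop under load = R_th/(R_th + R_L) = 3.601 / (3.601 + 74.7) = 0.04599.
So the output falls by 4.60 %.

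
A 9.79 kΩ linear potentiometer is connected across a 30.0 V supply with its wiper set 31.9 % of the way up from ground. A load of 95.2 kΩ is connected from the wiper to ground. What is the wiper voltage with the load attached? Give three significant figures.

V ≈ 9.36 V

The wiper splits the pot into (1−α)R = 6.667 kΩ above and αR = 3.123 kΩ below.
Lower section ‖ load = 3.024 kΩ.
V_wiper = 30.0 × 3.024/(6.667 + 3.024) = 9.36 V.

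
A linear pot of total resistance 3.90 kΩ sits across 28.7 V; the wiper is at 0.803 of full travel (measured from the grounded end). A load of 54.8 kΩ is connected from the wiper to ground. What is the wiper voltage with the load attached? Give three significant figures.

The wiper splits the pot into (1−α)R = 768.3 Ω above and αR = 3132 Ω below.
Lower section ‖ load = 2962 Ω.
V_wiper = 28.7 × 2962/(768.3 + 2962) = 22.8 V.

V ≈ 22.8 V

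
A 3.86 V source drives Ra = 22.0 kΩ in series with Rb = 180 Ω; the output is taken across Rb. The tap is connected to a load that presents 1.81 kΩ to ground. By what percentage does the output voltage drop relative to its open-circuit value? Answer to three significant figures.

8.98 %

Unloaded V = 3.86 × 180/22180 = 0.031326 V.
Loaded: Rb‖R_L = 163.7 Ω, giving V = 3.86 × 163.7/22160 = 0.028513 V.
Drop = (0.031326 − 0.028513) / 0.031326 = 8.98 %.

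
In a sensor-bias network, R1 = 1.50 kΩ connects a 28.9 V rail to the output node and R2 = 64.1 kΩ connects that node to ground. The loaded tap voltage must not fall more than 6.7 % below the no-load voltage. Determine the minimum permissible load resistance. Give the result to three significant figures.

R_L(min) ≈ 20.4 kΩ

Output resistance R_th = R1‖R2 = (1.50 × 64.1)/65.60 = 1.466 kΩ.
The fractional drop is R_th/(R_th + R_L); requiring this ≤ 0.0670 gives R_L ≥ R_th(1/0.0670 − 1) = 1.466 × 13.93 = 20.4 kΩ.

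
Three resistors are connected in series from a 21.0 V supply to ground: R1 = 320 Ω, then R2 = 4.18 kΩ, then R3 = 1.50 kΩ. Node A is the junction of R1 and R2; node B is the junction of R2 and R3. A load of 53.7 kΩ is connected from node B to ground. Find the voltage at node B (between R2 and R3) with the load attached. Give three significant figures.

V ≈ 5.14 V

At node B, R3 is in parallel with the load: R3‖R_L = 1459 Ω.
Below node A the resistance is R2 + (R3‖R_L) = 5639 Ω, so V_A = 21.0 × 5639/5959 = 19.87 V.
Then V_B = V_A × (R3‖R_L)/(R2 + R3‖R_L) = 19.87 × 1459/5639 = 5.14 V.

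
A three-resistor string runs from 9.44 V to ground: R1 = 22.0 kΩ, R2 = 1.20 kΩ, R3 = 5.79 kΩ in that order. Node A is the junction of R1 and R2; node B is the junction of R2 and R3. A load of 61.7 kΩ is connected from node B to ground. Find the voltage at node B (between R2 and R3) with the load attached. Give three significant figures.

At node B, R3 is in parallel with the load: R3‖R_L = 5.293 kΩ.
Below node A the resistance is R2 + (R3‖R_L) = 6.493 kΩ, so V_A = 9.44 × 6.493/28.49 = 2.151 V.
Then V_B = V_A × (R3‖R_L)/(R2 + R3‖R_L) = 2.151 × 5.293/6.493 = 1.75 V.

V ≈ 1.75 V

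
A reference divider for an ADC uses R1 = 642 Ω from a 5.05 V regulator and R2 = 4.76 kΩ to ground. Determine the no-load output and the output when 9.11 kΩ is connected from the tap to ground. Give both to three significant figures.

Open-circuit: V = 5.05 × 4760/(642 + 4760) = 4.45 V.
With the load, R2 becomes R2‖R_L = 3126 Ω, so V = 5.05 × 3126/3768 = 4.19 V.

Unloaded: 4.45 V; loaded: 4.19 V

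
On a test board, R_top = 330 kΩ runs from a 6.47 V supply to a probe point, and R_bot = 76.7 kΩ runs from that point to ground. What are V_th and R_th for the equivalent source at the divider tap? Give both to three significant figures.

V_th = 1.22 V, R_th = 62.2 kΩ

V_th is the open-circuit tap voltage: 6.47 × 76.7/(330 + 76.7) = 1.22 V.
With the supply zeroed, R_top and R_bot appear in parallel from the tap: R_th = R_top‖R_bot = (330 × 76.7)/406.7 = 62.2 kΩ.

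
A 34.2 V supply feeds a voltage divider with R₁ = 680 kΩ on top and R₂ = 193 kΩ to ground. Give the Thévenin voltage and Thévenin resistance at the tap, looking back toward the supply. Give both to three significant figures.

V_th is the open-circuit tap voltage: 34.2 × 193/(680 + 193) = 7.56 V.
With the supply zeroed, R₁ and R₂ appear in parallel from the tap: R_th = R₁‖R₂ = (680 × 193)/873.0 = 150 kΩ.

V_th = 7.56 V, R_th = 150 kΩ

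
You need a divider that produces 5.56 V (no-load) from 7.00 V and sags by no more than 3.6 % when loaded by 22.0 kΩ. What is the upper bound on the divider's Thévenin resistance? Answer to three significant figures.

R_th ≤ 822 Ω

Loading drop = R_th/(R_th + R_L) ≤ 0.0360, so R_th ≤ R_L · ε/(1−ε) = 22.0 kΩ × 0.0360/0.9640 = 822 Ω.
(Any R1, R2 with R2/(R1+R2) = 0.794 and R1‖R2 ≤ 822 Ω will meet the spec.)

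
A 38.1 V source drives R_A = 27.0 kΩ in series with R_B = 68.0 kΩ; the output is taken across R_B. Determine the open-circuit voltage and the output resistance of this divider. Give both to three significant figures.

V_th = 27.3 V, R_th = 19.3 kΩ

V_th is the open-circuit tap voltage: 38.1 × 68.0/(27.0 + 68.0) = 27.3 V.
With the supply zeroed, R_A and R_B appear in parallel from the tap: R_th = R_A‖R_B = (27.0 × 68.0)/95.00 = 19.3 kΩ.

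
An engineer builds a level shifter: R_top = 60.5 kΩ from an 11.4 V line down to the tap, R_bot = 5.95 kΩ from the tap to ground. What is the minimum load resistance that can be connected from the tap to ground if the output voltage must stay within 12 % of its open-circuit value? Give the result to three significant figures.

R_L(min) ≈ 39.7 kΩ

Output resistance R_th = R_top‖R_bot = (60.5 × 5.95)/66.45 = 5.417 kΩ.
The fractional drop is R_th/(R_th + R_L); requiring this ≤ 0.120 gives R_L ≥ R_th(1/0.120 − 1) = 5.417 × 7.333 = 39.7 kΩ.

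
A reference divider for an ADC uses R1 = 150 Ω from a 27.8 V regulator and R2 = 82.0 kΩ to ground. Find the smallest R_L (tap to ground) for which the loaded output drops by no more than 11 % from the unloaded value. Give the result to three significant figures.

R_L(min) ≈ 1.21 kΩ

Output resistance R_th = R1‖R2 = (150 × 82000)/82150 = 149.7 Ω.
The fractional drop is R_th/(R_th + R_L); requiring this ≤ 0.110 gives R_L ≥ R_th(1/0.110 − 1) = 149.7 × 8.091 = 1.21 kΩ.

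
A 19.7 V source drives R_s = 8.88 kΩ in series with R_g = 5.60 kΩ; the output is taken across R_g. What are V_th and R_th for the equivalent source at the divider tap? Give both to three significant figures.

V_th is the open-circuit tap voltage: 19.7 × 5.60/(8.88 + 5.60) = 7.62 V.
With the supply zeroed, R_s and R_g appear in parallel from the tap: R_th = R_s‖R_g = (8.88 × 5.60)/14.48 = 3.43 kΩ.

V_th = 7.62 V, R_th = 3.43 kΩ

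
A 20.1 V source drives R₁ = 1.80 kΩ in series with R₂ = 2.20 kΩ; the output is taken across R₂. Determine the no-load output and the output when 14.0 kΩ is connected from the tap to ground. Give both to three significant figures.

Unloaded: 11.1 V; loaded: 10.3 V

Open-circuit: V = 20.1 × 2.20/(1.80 + 2.20) = 11.1 V.
With the load, R₂ becomes R₂‖R_L = 1.901 kΩ, so V = 20.1 × 1.901/3.701 = 10.3 V.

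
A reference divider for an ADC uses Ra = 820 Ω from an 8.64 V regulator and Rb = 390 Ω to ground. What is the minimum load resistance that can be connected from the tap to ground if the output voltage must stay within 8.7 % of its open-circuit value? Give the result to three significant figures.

Output resistance R_th = Ra‖Rb = (820 × 390)/1210 = 264.3 Ω.
The fractional drop is R_th/(R_th + R_L); requiring this ≤ 0.0870 gives R_L ≥ R_th(1/0.0870 − 1) = 264.3 × 10.49 = 2.77 kΩ.

R_L(min) ≈ 2.77 kΩ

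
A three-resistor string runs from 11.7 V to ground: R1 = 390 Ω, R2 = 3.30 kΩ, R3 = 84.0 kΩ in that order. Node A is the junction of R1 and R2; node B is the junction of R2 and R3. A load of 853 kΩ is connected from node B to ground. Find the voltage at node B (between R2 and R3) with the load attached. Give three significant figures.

At node B, R3 is in parallel with the load: R3‖R_L = 76470 Ω.
Below node A the resistance is R2 + (R3‖R_L) = 79770 Ω, so V_A = 11.7 × 79770/80160 = 11.64 V.
Then V_B = V_A × (R3‖R_L)/(R2 + R3‖R_L) = 11.64 × 76470/79770 = 11.2 V.

V ≈ 11.2 V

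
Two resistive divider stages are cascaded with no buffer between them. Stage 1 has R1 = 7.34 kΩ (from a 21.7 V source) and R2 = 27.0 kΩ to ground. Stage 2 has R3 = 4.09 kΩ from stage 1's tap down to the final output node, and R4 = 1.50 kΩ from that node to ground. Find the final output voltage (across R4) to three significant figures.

V_out ≈ 2.25 V

Stage 2 presents R3+R4 = 5.590 kΩ as a load on stage 1's tap.
Stage 1's lower leg becomes R2‖(R3+R4) = 4.631 kΩ, so V_mid = 21.7 × 4.631/11.97 = 8.395 V.
Stage 2 is itself unloaded: V_out = V_mid × R4/(R3+R4) = 8.395 × 1.50/5.590 = 2.25 V.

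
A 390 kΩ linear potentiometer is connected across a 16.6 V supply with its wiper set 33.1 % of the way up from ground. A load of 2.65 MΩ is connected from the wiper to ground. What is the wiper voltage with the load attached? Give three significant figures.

The wiper splits the pot into (1−α)R = 260.9 kΩ above and αR = 129.1 kΩ below.
Lower section ‖ load = 123.1 kΩ.
V_wiper = 16.6 × 123.1/(260.9 + 123.1) = 5.32 V.

V ≈ 5.32 V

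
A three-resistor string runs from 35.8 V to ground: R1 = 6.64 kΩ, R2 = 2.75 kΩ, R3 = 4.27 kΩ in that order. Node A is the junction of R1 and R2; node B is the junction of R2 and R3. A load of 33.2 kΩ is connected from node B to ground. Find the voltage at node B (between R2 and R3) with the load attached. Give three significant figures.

V ≈ 10.3 V

At node B, R3 is in parallel with the load: R3‖R_L = 3.783 kΩ.
Below node A the resistance is R2 + (R3‖R_L) = 6.533 kΩ, so V_A = 35.8 × 6.533/13.17 = 17.76 V.
Then V_B = V_A × (R3‖R_L)/(R2 + R3‖R_L) = 17.76 × 3.783/6.533 = 10.3 V.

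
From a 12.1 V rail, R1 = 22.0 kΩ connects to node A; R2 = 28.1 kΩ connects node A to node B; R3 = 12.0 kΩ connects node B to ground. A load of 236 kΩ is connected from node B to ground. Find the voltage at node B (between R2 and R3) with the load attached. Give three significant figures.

V ≈ 2.25 V

At node B, R3 is in parallel with the load: R3‖R_L = 11.42 kΩ.
Below node A the resistance is R2 + (R3‖R_L) = 39.52 kΩ, so V_A = 12.1 × 39.52/61.52 = 7.773 V.
Then V_B = V_A × (R3‖R_L)/(R2 + R3‖R_L) = 7.773 × 11.42/39.52 = 2.25 V.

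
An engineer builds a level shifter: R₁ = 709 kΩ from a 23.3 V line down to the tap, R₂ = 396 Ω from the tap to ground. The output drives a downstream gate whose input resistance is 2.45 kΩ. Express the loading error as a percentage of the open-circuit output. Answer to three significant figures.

13.9 %

Unloaded V = 23.3 × 396/709400 = 0.013007 V.
Loaded: R₂‖R_L = 340.9 Ω, giving V = 23.3 × 340.9/709300 = 0.011198 V.
Drop = (0.013007 − 0.011198) / 0.013007 = 13.9 %.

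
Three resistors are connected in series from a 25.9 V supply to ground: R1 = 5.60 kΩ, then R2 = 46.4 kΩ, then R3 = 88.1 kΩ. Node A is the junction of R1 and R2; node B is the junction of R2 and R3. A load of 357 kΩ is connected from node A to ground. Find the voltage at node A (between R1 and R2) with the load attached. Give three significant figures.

V ≈ 24.5 V

Below node A the series string R2+R3 = 134.5 kΩ sits in parallel with the 357 kΩ load: 97.69 kΩ.
V_A = 25.9 × 97.69/(5.60 + 97.69) = 24.5 V.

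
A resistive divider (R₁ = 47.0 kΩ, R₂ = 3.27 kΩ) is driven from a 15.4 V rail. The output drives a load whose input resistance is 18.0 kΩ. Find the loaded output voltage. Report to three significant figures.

The load sits in parallel with R₂: R₂‖R_L = (3.27 × 18.0) / (3.27 + 18.0) = 2.767 kΩ.
V_out = 15.4 × 2.767 / (47.0 + 2.767) = 15.4 × 2.767/49.77 = 0.856 V.

V_out ≈ 0.856 V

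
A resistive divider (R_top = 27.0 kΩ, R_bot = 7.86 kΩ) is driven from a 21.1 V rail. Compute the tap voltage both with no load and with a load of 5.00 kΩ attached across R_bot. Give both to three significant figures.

Unloaded: 4.76 V; loaded: 2.15 V

Open-circuit: V = 21.1 × 7.86/(27.0 + 7.86) = 4.76 V.
With the load, R_bot becomes R_bot‖R_L = 3.056 kΩ, so V = 21.1 × 3.056/30.06 = 2.15 V.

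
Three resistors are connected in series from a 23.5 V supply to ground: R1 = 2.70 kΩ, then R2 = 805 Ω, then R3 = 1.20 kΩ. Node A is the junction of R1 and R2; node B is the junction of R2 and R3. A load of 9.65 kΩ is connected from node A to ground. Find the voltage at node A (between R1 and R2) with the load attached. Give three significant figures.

V ≈ 8.95 V

Below node A the series string R2+R3 = 2005 Ω sits in parallel with the 9650 Ω load: 1660 Ω.
V_A = 23.5 × 1660/(2700 + 1660) = 8.95 V.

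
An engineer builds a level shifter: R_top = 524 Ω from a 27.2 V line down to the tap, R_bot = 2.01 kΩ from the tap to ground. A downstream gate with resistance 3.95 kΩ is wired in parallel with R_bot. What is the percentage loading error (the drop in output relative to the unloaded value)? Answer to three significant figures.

9.52 %

Unloaded V = 27.2 × 2010/2534 = 21.575 V.
Loaded: R_bot‖R_L = 1332 Ω, giving V = 27.2 × 1332/1856 = 19.521 V.
Drop = (21.575 − 19.521) / 21.575 = 9.52 %.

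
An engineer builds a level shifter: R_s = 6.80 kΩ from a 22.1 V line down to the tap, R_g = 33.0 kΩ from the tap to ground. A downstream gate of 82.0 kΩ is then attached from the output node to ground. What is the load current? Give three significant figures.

I_L ≈ 0.209 mA

R_g‖R_L = 23.53 kΩ; V_out = 22.1 × 23.53/30.33 = 17.15 V.
I_L = V_out / R_L = 17.15 / 82.0 kΩ = 0.209 mA.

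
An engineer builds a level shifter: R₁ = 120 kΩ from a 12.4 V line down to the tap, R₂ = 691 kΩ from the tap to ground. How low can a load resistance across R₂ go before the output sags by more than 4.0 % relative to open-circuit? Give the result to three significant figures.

R_L(min) ≈ 2.45 MΩ

Output resistance R_th = R₁‖R₂ = (120 × 691)/811.0 = 102.2 kΩ.
The fractional drop is R_th/(R_th + R_L); requiring this ≤ 0.0400 gives R_L ≥ R_th(1/0.0400 − 1) = 102.2 × 24.00 = 2.45 MΩ.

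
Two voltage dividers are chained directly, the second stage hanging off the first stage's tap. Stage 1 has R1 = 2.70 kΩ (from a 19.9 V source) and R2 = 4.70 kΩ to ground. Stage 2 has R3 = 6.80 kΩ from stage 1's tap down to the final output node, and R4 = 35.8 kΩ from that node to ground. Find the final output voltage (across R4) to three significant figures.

V_out ≈ 10.2 V

Stage 2 presents R3+R4 = 42.60 kΩ as a load on stage 1's tap.
Stage 1's lower leg becomes R2‖(R3+R4) = 4.233 kΩ, so V_mid = 19.9 × 4.233/6.933 = 12.15 V.
Stage 2 is itself unloaded: V_out = V_mid × R4/(R3+R4) = 12.15 × 35.8/42.60 = 10.2 V.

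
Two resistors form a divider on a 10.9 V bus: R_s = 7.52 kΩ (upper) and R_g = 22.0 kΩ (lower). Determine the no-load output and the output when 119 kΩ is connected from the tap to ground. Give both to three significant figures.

Unloaded: 8.12 V; loaded: 7.76 V

Open-circuit: V = 10.9 × 22.0/(7.52 + 22.0) = 8.12 V.
With the load, R_g becomes R_g‖R_L = 18.57 kΩ, so V = 10.9 × 18.57/26.09 = 7.76 V.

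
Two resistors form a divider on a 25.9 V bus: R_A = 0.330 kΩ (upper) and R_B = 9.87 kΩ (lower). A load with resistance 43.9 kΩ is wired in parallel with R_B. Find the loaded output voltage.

The load sits in parallel with R_B: R_B‖R_L = (9870 × 43900) / (9870 + 43900) = 8058 Ω.
V_out = 25.9 × 8058 / (330 + 8058) = 25.9 × 8058/8388 = 24.9 V.

V_out ≈ 24.9 V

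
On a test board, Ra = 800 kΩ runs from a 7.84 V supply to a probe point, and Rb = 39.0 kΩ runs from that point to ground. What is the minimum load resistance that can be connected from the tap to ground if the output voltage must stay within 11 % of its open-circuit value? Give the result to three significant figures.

R_L(min) ≈ 301 kΩ

Output resistance R_th = Ra‖Rb = (800 × 39.0)/839.0 = 37.19 kΩ.
The fractional drop is R_th/(R_th + R_L); requiring this ≤ 0.110 gives R_L ≥ R_th(1/0.110 − 1) = 37.19 × 8.091 = 301 kΩ.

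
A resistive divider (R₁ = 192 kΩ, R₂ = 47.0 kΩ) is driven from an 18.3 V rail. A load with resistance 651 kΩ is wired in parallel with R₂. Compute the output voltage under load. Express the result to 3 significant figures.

V_out ≈ 3.40 V

The load sits in parallel with R₂: R₂‖R_L = (47.0 × 651) / (47.0 + 651) = 43.84 kΩ.
V_out = 18.3 × 43.84 / (192 + 43.84) = 18.3 × 43.84/235.8 = 3.40 V.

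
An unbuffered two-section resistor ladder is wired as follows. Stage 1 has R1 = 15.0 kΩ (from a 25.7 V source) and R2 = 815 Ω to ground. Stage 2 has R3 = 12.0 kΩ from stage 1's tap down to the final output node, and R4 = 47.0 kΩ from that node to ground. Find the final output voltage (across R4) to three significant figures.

Stage 2 presents R3+R4 = 59000 Ω as a load on stage 1's tap.
Stage 1's lower leg becomes R2‖(R3+R4) = 803.9 Ω, so V_mid = 25.7 × 803.9/15800 = 1.307 V.
Stage 2 is itself unloaded: V_out = V_mid × R4/(R3+R4) = 1.307 × 47000/59000 = 1.04 V.

V_out ≈ 1.04 V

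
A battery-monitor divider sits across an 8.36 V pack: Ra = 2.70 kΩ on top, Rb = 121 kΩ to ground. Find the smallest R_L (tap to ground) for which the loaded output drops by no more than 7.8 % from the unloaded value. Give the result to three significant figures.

Output resistance R_th = Ra‖Rb = (2.70 × 121)/123.7 = 2.641 kΩ.
The fractional drop is R_th/(R_th + R_L); requiring this ≤ 0.0780 gives R_L ≥ R_th(1/0.0780 − 1) = 2.641 × 11.82 = 31.2 kΩ.

R_L(min) ≈ 31.2 kΩ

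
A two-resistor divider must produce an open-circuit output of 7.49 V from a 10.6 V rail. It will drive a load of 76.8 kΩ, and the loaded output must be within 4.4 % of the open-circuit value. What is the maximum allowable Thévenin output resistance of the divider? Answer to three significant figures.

Loading drop = R_th/(R_th + R_L) ≤ 0.0440, so R_th ≤ R_L · ε/(1−ε) = 76.8 kΩ × 0.0440/0.9560 = 3.53 kΩ.
(Any R1, R2 with R2/(R1+R2) = 0.707 and R1‖R2 ≤ 3.53 kΩ will meet the spec.)

R_th ≤ 3.53 kΩ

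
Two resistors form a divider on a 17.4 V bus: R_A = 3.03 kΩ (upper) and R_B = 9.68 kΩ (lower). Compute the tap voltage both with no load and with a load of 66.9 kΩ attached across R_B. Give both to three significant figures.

Open-circuit: V = 17.4 × 9.68/(3.03 + 9.68) = 13.3 V.
With the load, R_B becomes R_B‖R_L = 8.456 kΩ, so V = 17.4 × 8.456/11.49 = 12.8 V.

Unloaded: 13.3 V; loaded: 12.8 V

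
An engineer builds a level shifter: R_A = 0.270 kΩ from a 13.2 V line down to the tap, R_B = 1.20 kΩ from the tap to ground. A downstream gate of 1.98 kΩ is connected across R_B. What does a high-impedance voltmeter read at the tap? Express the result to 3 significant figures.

The load sits in parallel with R_B: R_B‖R_L = (1200 × 1980) / (1200 + 1980) = 747.2 Ω.
V_out = 13.2 × 747.2 / (270 + 747.2) = 13.2 × 747.2/1017 = 9.70 V.

V_out ≈ 9.70 V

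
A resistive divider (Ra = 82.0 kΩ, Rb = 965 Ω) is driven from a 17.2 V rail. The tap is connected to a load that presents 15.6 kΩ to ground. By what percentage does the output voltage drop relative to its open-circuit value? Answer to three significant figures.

The divider's output (Thévenin) resistance is Ra‖Rb = 953.8 Ω.
Fractional drop under load = R_th/(R_th + R_L) = 953.8 / (953.8 + 15600) = 0.05762.
So the output falls by 5.76 %.

5.76 %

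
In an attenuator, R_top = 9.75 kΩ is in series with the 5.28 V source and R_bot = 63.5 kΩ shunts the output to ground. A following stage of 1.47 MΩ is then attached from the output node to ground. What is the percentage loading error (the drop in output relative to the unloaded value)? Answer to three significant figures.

0.572 %

The divider's output (Thévenin) resistance is R_top‖R_bot = 8.452 kΩ.
Fractional drop under load = R_th/(R_th + R_L) = 8.452 / (8.452 + 1470) = 0.005717.
So the output falls by 0.572 %.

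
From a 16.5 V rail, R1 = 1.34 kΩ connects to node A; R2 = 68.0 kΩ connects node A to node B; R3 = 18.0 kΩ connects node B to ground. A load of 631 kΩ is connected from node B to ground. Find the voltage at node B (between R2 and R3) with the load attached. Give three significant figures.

V ≈ 3.33 V

At node B, R3 is in parallel with the load: R3‖R_L = 17.50 kΩ.
Below node A the resistance is R2 + (R3‖R_L) = 85.50 kΩ, so V_A = 16.5 × 85.50/86.84 = 16.25 V.
Then V_B = V_A × (R3‖R_L)/(R2 + R3‖R_L) = 16.25 × 17.50/85.50 = 3.33 V.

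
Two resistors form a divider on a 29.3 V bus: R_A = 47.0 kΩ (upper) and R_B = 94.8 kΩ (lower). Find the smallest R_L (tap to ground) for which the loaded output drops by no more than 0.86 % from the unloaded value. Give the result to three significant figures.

Output resistance R_th = R_A‖R_B = (47.0 × 94.8)/141.8 = 31.42 kΩ.
The fractional drop is R_th/(R_th + R_L); requiring this ≤ 0.00860 gives R_L ≥ R_th(1/0.00860 − 1) = 31.42 × 115.3 = 3.62 MΩ.

R_L(min) ≈ 3.62 MΩ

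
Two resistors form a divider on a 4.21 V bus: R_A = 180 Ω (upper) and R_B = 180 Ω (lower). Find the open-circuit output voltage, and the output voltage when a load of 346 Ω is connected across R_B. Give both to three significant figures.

Unloaded: 2.10 V; loaded: 1.67 V

Open-circuit: V = 4.21 × 180/(180 + 180) = 2.10 V.
With the load, R_B becomes R_B‖R_L = 118.4 Ω, so V = 4.21 × 118.4/298.4 = 1.67 V.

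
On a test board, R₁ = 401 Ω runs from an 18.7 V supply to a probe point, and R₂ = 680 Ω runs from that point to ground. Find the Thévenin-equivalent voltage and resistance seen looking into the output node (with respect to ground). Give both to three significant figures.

V_th = 11.8 V, R_th = 252 Ω

V_th is the open-circuit tap voltage: 18.7 × 680/(401 + 680) = 11.8 V.
With the supply zeroed, R₁ and R₂ appear in parallel from the tap: R_th = R₁‖R₂ = (401 × 680)/1081 = 252 Ω.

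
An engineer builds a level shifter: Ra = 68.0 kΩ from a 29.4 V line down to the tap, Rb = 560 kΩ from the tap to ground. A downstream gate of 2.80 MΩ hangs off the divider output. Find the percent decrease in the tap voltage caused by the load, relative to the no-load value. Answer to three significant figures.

The divider's output (Thévenin) resistance is Ra‖Rb = 60.64 kΩ.
Fractional drop under load = R_th/(R_th + R_L) = 60.64 / (60.64 + 2800) = 0.02120.
So the output falls by 2.12 %.

2.12 %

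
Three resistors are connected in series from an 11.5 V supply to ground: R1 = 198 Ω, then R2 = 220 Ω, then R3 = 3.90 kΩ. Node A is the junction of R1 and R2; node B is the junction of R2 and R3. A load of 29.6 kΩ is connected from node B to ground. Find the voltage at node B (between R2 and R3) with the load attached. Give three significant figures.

V ≈ 10.3 V

At node B, R3 is in parallel with the load: R3‖R_L = 3446 Ω.
Below node A the resistance is R2 + (R3‖R_L) = 3666 Ω, so V_A = 11.5 × 3666/3864 = 10.91 V.
Then V_B = V_A × (R3‖R_L)/(R2 + R3‖R_L) = 10.91 × 3446/3666 = 10.3 V.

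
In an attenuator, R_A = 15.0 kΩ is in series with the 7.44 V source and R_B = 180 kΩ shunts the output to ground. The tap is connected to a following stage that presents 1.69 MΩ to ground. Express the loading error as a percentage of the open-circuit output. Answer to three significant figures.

The divider's output (Thévenin) resistance is R_A‖R_B = 13.85 kΩ.
Fractional drop under load = R_th/(R_th + R_L) = 13.85 / (13.85 + 1690) = 0.008126.
So the output falls by 0.813 %.

0.813 %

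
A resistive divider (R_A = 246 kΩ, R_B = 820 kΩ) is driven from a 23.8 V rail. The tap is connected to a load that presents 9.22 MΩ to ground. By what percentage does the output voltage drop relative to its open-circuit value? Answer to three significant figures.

2.01 %

The divider's output (Thévenin) resistance is R_A‖R_B = 189.2 kΩ.
Fractional drop under load = R_th/(R_th + R_L) = 189.2 / (189.2 + 9220) = 0.02011.
So the output falls by 2.01 %.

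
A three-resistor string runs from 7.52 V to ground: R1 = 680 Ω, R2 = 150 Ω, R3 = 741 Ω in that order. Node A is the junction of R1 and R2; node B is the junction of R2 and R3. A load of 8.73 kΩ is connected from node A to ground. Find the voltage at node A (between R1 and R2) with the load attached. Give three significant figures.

Below node A the series string R2+R3 = 891.0 Ω sits in parallel with the 8730 Ω load: 808.5 Ω.
V_A = 7.52 × 808.5/(680 + 808.5) = 4.08 V.

V ≈ 4.08 V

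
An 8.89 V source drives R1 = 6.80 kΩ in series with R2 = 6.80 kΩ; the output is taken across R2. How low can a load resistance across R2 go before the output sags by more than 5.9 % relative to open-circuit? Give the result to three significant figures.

R_L(min) ≈ 54.2 kΩ

Output resistance R_th = R1‖R2 = (6.80 × 6.80)/13.60 = 3.400 kΩ.
The fractional drop is R_th/(R_th + R_L); requiring this ≤ 0.0590 gives R_L ≥ R_th(1/0.0590 − 1) = 3.400 × 15.95 = 54.2 kΩ.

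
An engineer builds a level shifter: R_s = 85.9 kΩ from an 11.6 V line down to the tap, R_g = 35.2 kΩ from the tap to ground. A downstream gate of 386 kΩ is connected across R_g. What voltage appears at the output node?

The load sits in parallel with R_g: R_g‖R_L = (35.2 × 386) / (35.2 + 386) = 32.26 kΩ.
V_out = 11.6 × 32.26 / (85.9 + 32.26) = 11.6 × 32.26/118.2 = 3.17 V.

V_out ≈ 3.17 V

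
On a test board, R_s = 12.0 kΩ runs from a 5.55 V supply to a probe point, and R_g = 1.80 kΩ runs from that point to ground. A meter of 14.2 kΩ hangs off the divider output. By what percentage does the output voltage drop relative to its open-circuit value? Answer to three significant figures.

9.93 %

Unloaded V = 5.55 × 1.80/13.80 = 0.72391 V.
Loaded: R_g‖R_L = 1.597 kΩ, giving V = 5.55 × 1.597/13.60 = 0.65204 V.
Drop = (0.72391 − 0.65204) / 0.72391 = 9.93 %.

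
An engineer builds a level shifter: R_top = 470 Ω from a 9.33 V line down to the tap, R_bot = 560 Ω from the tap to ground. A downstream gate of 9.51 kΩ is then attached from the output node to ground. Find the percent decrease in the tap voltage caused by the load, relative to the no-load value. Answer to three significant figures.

2.62 %

The divider's output (Thévenin) resistance is R_top‖R_bot = 255.5 Ω.
Fractional drop under load = R_th/(R_th + R_L) = 255.5 / (255.5 + 9510) = 0.02617.
So the output falls by 2.62 %.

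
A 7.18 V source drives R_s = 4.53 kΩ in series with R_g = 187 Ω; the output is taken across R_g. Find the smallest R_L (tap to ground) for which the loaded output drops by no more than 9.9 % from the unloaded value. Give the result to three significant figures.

R_L(min) ≈ 1.63 kΩ

Output resistance R_th = R_s‖R_g = (4530 × 187)/4717 = 179.6 Ω.
The fractional drop is R_th/(R_th + R_L); requiring this ≤ 0.0990 gives R_L ≥ R_th(1/0.0990 − 1) = 179.6 × 9.101 = 1.63 kΩ.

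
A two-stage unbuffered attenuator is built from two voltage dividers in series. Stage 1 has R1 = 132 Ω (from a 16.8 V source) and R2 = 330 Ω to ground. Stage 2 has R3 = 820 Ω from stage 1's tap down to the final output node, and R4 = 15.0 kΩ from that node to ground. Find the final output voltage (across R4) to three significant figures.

Stage 2 presents R3+R4 = 15820 Ω as a load on stage 1's tap.
Stage 1's lower leg becomes R2‖(R3+R4) = 323.3 Ω, so V_mid = 16.8 × 323.3/455.3 = 11.93 V.
Stage 2 is itself unloaded: V_out = V_mid × R4/(R3+R4) = 11.93 × 15000/15820 = 11.3 V.

V_out ≈ 11.3 V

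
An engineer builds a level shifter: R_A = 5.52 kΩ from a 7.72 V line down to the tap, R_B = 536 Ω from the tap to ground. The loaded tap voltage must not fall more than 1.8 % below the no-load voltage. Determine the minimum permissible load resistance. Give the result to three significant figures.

Output resistance R_th = R_A‖R_B = (5520 × 536)/6056 = 488.6 Ω.
The fractional drop is R_th/(R_th + R_L); requiring this ≤ 0.0180 gives R_L ≥ R_th(1/0.0180 − 1) = 488.6 × 54.56 = 26.7 kΩ.

R_L(min) ≈ 26.7 kΩ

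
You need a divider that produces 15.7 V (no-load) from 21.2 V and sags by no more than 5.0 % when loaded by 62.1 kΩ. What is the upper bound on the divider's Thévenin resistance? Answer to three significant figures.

Loading drop = R_th/(R_th + R_L) ≤ 0.0500, so R_th ≤ R_L · ε/(1−ε) = 62.1 kΩ × 0.0500/0.9500 = 3.27 kΩ.
(Any R1, R2 with R2/(R1+R2) = 0.741 and R1‖R2 ≤ 3.27 kΩ will meet the spec.)

R_th ≤ 3.27 kΩ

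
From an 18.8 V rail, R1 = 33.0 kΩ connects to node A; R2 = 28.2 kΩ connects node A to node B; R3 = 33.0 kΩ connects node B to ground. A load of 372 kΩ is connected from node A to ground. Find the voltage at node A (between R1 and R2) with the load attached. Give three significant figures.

Below node A the series string R2+R3 = 61.20 kΩ sits in parallel with the 372 kΩ load: 52.55 kΩ.
V_A = 18.8 × 52.55/(33.0 + 52.55) = 11.5 V.

V ≈ 11.5 V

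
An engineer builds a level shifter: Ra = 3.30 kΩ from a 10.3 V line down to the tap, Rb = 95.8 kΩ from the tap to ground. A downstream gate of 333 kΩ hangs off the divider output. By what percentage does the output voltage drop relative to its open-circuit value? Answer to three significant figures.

The divider's output (Thévenin) resistance is Ra‖Rb = 3.190 kΩ.
Fractional drop under load = R_th/(R_th + R_L) = 3.190 / (3.190 + 333) = 0.009489.
So the output falls by 0.949 %.

0.949 %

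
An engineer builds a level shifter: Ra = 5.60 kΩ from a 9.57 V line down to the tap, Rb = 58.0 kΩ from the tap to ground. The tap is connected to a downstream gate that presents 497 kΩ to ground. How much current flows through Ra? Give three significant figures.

Rb‖R_L = 51.94 kΩ, so the source sees Ra + Rb‖R_L = 57.54 kΩ.
I = 9.57 V / 57.54 kΩ = 0.166 mA.

I ≈ 0.166 mA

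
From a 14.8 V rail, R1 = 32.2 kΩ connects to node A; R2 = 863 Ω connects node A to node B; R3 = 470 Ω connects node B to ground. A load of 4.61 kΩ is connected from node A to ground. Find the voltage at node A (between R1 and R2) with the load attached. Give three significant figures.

V ≈ 0.460 V

Below node A the series string R2+R3 = 1333 Ω sits in parallel with the 4610 Ω load: 1034 Ω.
V_A = 14.8 × 1034/(32200 + 1034) = 0.460 V.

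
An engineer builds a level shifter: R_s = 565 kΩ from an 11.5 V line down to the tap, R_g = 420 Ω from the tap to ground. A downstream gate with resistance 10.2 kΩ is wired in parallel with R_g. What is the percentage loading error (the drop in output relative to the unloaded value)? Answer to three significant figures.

3.95 %

The divider's output (Thévenin) resistance is R_s‖R_g = 419.7 Ω.
Fractional drop under load = R_th/(R_th + R_L) = 419.7 / (419.7 + 10200) = 0.03952.
So the output falls by 3.95 %.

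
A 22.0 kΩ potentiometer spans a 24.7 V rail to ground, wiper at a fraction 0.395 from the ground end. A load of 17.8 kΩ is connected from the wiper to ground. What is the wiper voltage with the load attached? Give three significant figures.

V ≈ 7.53 V

The wiper splits the pot into (1−α)R = 13.31 kΩ above and αR = 8.690 kΩ below.
Lower section ‖ load = 5.839 kΩ.
V_wiper = 24.7 × 5.839/(13.31 + 5.839) = 7.53 V.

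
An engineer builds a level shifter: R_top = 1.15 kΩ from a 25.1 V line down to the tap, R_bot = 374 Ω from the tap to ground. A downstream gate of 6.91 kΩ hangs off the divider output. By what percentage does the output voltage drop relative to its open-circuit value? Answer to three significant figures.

The divider's output (Thévenin) resistance is R_top‖R_bot = 282.2 Ω.
Fractional drop under load = R_th/(R_th + R_L) = 282.2 / (282.2 + 6910) = 0.03924.
So the output falls by 3.92 %.

3.92 %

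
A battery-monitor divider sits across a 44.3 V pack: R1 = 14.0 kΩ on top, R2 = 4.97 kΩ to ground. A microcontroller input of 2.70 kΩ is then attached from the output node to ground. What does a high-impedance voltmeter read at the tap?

The load sits in parallel with R2: R2‖R_L = (4.97 × 2.70) / (4.97 + 2.70) = 1.750 kΩ.
V_out = 44.3 × 1.750 / (14.0 + 1.750) = 44.3 × 1.750/15.75 = 4.92 V.
(Unloaded it would have been 11.6 V.)

V_out ≈ 4.92 V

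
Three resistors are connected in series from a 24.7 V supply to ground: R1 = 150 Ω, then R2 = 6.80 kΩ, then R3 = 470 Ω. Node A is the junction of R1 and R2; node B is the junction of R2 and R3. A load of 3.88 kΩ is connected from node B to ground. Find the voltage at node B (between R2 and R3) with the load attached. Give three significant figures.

At node B, R3 is in parallel with the load: R3‖R_L = 419.2 Ω.
Below node A the resistance is R2 + (R3‖R_L) = 7219 Ω, so V_A = 24.7 × 7219/7369 = 24.20 V.
Then V_B = V_A × (R3‖R_L)/(R2 + R3‖R_L) = 24.20 × 419.2/7219 = 1.41 V.

V ≈ 1.41 V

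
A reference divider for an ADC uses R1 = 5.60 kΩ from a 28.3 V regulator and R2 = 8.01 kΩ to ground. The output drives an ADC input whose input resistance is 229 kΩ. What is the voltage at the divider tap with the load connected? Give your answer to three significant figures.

The load sits in parallel with R2: R2‖R_L = (8.01 × 229) / (8.01 + 229) = 7.739 kΩ.
V_out = 28.3 × 7.739 / (5.60 + 7.739) = 28.3 × 7.739/13.34 = 16.4 V.
(Unloaded it would have been 16.7 V.)

V_out ≈ 16.4 V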